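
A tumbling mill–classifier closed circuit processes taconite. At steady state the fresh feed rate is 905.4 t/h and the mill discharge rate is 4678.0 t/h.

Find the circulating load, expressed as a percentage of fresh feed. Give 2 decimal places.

CL = 416.68 %

Mill node: discharge = fresh + recycle.
R = M − F = 4678.0 − 905.4 = 3772.6 t/h
CL = 100·R/F = 100·3772.6/905.4 = 416.68 %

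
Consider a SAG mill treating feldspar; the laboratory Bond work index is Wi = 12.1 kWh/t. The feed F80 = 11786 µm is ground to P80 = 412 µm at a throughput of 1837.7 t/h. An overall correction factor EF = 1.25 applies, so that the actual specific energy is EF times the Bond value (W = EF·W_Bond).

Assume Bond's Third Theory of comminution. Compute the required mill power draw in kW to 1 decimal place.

Bond:  W = 10 Wi (1/√P − 1/√F)
W = 10·12.1·(1/√412 − 1/√11786) = 10·12.1·(0.040055) = 4.8467 kWh/t
With EF = 1.25: W = 4.8467·1.25 = 6.0584 kWh/t
P_mill = W·ṁ = 6.0584·1837.7 = 11133.4 kW

P = 11133.4 kW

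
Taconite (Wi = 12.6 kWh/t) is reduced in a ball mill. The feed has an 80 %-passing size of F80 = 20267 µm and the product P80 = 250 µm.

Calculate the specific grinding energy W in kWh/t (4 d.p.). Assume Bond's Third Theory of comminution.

W = 10·Wi·(P80^(-½) − F80^(-½))
1/√250 = 0.063246;  1/√20267 = 0.007024
W = 10·12.6·(0.063246 − 0.007024) = 7.0839 kWh/t

W = 7.0839 kWh/t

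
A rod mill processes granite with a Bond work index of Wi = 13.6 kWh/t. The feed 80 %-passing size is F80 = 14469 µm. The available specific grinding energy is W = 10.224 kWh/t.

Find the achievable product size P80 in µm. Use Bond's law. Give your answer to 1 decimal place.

W = 10 Wi (1/√P80 − 1/√F80)  [Bond]
1/√P80 = 1/√F80 + W/(10·Wi)
  = 10.2240/(10·13.6) + 1/√14469 = 0.075176 + 0.008313 = 0.083490
P80 = (1/0.083490)² = 11.9775² = 143.46 µm

P80 = 143.5 µm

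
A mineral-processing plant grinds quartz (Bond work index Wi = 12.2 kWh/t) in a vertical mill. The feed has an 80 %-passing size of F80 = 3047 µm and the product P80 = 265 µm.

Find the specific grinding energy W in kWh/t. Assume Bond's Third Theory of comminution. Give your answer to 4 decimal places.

W = 10·Wi·(P80^(-½) − F80^(-½))
1/√265 = 0.061430;  1/√3047 = 0.018116
W = 10·12.2·(0.061430 − 0.018116) = 5.2842 kWh/t

W = 5.2842 kWh/t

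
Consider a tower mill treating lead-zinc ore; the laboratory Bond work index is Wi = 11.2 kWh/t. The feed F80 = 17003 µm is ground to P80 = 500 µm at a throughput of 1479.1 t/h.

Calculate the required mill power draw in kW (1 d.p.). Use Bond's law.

P = 6138.1 kW

Bond: W = 10·Wi·(1/√P80 − 1/√F80)
W = 10·11.2·(1/√500 − 1/√17003) = 10·11.2·(0.037052) = 4.1499 kWh/t
P = W·T = 4.1499·1479.1 = 6138.1 kW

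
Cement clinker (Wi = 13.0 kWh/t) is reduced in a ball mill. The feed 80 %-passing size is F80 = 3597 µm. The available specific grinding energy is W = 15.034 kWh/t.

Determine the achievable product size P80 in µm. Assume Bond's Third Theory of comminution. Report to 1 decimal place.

P80 = 57.1 µm

W = 10 Wi (P80^-0.5 − F80^-0.5)
1/√P80 = 1/√F80 + W/(10·Wi)
  = 15.0340/(10·13.0) + 1/√3597 = 0.115646 + 0.016674 = 0.132320
P80 = (1/0.132320)² = 7.5574² = 57.12 µm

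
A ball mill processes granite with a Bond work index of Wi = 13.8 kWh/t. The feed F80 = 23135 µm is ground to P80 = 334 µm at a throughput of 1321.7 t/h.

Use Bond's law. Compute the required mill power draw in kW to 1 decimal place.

P = 8781.0 kW

Bond: W = 10·Wi·(1/√P80 − 1/√F80)
W = 10·13.8·(1/√334 − 1/√23135) = 10·13.8·(0.048143) = 6.6437 kWh/t
P = W·T = 6.6437·1321.7 = 8781.0 kW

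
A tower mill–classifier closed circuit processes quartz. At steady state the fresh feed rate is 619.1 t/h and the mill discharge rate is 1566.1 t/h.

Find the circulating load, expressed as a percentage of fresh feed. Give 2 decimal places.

CL = 152.96 %

Steady state: M = F + R.
R = M − F = 1566.1 − 619.1 = 947.0 t/h
CL = 100·R/F = 100·947.0/619.1 = 152.96 %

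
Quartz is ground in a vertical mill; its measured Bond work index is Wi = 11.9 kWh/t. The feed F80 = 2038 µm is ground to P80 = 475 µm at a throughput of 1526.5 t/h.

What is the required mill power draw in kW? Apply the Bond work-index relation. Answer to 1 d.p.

P = 4311.0 kW

W_Bond = 10·Wi·(1/√P₈₀ − 1/√F₈₀)
W = 10·11.9·(1/√475 − 1/√2038) = 10·11.9·(0.023732) = 2.8241 kWh/t
P_mill = W·ṁ = 2.8241·1526.5 = 4311.0 kW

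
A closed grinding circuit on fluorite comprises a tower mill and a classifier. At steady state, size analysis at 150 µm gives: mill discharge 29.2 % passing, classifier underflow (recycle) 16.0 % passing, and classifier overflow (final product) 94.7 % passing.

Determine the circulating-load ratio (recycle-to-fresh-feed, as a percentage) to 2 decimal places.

Balance %-passing 150 µm (r = R/F):
(1+r)d = ru + o → r = (o−d)/(d−u)
r = (94.7 − 29.2)/(29.2 − 16.0) = 65.5/13.2 = 4.9621
CL = 100·r = 496.21 %

CL = 496.21 %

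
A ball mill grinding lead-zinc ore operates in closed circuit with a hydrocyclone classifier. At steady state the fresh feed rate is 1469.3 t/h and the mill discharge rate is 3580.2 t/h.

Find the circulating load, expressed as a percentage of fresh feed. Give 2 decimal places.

CL = 143.67 %

M = F + R at steady state, so:
R = M − F = 3580.2 − 1469.3 = 2110.9 t/h
CL = 100·R/F = 100·2110.9/1469.3 = 143.67 %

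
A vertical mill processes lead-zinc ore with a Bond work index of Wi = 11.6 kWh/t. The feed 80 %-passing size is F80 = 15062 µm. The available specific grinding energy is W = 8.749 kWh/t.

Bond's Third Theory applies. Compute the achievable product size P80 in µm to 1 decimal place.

P80 = 143.2 µm

W_Bond = 10·Wi·(1/√P₈₀ − 1/√F₈₀)
⇒ 1/√P80 = W/(10 Wi) + 1/√F80
  = 8.7490/(10·11.6) + 1/√15062 = 0.075422 + 0.008148 = 0.083571
P80 = (1/0.083571)² = 11.9659² = 143.18 µm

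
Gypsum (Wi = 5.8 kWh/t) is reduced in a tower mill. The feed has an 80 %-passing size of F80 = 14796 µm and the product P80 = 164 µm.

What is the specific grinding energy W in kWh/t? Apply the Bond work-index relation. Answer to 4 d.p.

W = 10 Wi (P80^-0.5 − F80^-0.5)
1/√164 = 0.078087;  1/√14796 = 0.008221
W = 10·5.8·(0.078087 − 0.008221) = 4.0522 kWh/t

W = 4.0522 kWh/t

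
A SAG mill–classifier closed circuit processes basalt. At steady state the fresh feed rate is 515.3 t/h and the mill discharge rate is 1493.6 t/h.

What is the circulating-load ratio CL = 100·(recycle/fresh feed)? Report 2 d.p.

Mill node: discharge = fresh + recycle.
R = M − F = 1493.6 − 515.3 = 978.3 t/h
CL = 100·R/F = 100·978.3/515.3 = 189.85 %

CL = 189.85 %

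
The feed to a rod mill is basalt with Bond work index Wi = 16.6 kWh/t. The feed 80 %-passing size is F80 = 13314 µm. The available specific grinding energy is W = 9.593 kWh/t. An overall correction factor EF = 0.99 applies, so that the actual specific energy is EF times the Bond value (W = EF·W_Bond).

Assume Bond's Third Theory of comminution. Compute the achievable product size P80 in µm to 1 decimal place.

W = 10·Wi·[P80^(−½) − F80^(−½)]
W_Bond = W / EF = 9.593 / 0.99 = 9.6899 kWh/t
P80^-0.5 = F80^-0.5 + W_Bond/(10 Wi)
  = 9.6899/(10·16.6) + 1/√13314 = 0.058373 + 0.008667 = 0.067039
P80 = (1/0.067039)² = 14.9166² = 222.50 µm

P80 = 222.5 µm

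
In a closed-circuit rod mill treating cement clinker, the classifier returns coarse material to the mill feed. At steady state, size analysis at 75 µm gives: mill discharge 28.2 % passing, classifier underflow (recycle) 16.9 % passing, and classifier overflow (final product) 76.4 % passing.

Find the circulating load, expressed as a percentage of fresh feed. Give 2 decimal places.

CL = 426.55 %

Let r = R/F. Size balance at 75 µm:
Fd + Rd = Ru + Fo ⇒ R/F = (o−d)/(d−u)
r = (76.4 − 28.2)/(28.2 − 16.9) = 48.2/11.3 = 4.2655
CL = 100·r = 426.55 %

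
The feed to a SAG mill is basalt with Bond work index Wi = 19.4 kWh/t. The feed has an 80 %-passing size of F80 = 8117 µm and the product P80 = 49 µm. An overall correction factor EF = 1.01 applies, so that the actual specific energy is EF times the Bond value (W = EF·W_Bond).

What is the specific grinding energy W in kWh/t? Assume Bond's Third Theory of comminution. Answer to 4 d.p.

W = 10·Wi·[P80^(−½) − F80^(−½)]
1/√49 = 0.142857;  1/√8117 = 0.011099
W = 10·19.4·(0.142857 − 0.011099) = 25.5610 kWh/t
W_actual = 1.01 × 25.5610 = 25.8166 kWh/t

W = 25.8166 kWh/t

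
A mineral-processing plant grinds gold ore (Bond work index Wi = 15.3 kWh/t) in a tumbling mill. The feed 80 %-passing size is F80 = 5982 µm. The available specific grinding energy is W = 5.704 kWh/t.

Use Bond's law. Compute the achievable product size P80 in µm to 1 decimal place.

P80 = 396.7 µm

Bond: W = 10·Wi·(1/√P80 − 1/√F80)
⇒ 1/√P80 = W/(10 Wi) + 1/√F80
  = 5.7040/(10·15.3) + 1/√5982 = 0.037281 + 0.012929 = 0.050210
P80 = (1/0.050210)² = 19.9162² = 396.65 µm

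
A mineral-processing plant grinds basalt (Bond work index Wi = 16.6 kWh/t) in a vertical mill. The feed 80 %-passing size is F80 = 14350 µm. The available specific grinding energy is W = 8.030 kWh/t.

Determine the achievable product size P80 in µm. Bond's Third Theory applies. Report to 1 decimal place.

P80 = 310.8 µm

W = 10·Wi·(P80^(-½) − F80^(-½))
⇒ 1/√P80 = W/(10 Wi) + 1/√F80
  = 8.0300/(10·16.6) + 1/√14350 = 0.048373 + 0.008348 = 0.056721
P80 = (1/0.056721)² = 17.6301² = 310.82 µm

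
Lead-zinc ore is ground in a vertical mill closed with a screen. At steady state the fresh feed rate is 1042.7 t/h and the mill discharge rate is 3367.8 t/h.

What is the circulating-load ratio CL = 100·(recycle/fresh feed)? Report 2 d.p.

CL = 222.99 %

Steady state: M = F + R.
R = M − F = 3367.8 − 1042.7 = 2325.1 t/h
CL = 100·R/F = 100·2325.1/1042.7 = 222.99 %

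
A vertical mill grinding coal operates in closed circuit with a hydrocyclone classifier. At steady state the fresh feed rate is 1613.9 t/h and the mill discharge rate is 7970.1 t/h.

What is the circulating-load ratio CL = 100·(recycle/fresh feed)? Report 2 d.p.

Discharge = new feed + return, hence
R = M − F = 7970.1 − 1613.9 = 6356.2 t/h
CL = 100·R/F = 100·6356.2/1613.9 = 393.84 %

CL = 393.84 %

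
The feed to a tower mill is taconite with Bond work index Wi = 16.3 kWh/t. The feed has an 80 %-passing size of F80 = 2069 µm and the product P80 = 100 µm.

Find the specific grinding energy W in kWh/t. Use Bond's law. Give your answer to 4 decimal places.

W = 12.7165 kWh/t

W = 10·Wi·[P80^(−½) − F80^(−½)]
1/√100 = 0.100000;  1/√2069 = 0.021985
W = 10·16.3·(0.100000 − 0.021985) = 12.7165 kWh/t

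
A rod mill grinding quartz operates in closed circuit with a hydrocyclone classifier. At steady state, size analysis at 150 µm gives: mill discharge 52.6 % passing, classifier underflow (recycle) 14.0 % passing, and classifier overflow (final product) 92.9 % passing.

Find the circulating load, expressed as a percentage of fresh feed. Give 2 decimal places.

CL = 104.40 %

Balance %-passing 150 µm (r = R/F):
(1+r)d = ru + o → r = (o−d)/(d−u)
r = (92.9 − 52.6)/(52.6 − 14.0) = 40.3/38.6 = 1.0440
CL = 100·r = 104.40 %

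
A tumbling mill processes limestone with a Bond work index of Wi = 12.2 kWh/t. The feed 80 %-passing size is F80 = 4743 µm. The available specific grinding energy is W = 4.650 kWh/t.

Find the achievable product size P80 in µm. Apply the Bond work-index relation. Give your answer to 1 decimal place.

Bond:  W = 10 Wi (1/√P − 1/√F)
⇒ 1/√P80 = W/(10·Wi) + 1/√F80
  = 4.6500/(10·12.2) + 1/√4743 = 0.038115 + 0.014520 = 0.052635
P80 = (1/0.052635)² = 18.9988² = 360.95 µm

P80 = 361.0 µm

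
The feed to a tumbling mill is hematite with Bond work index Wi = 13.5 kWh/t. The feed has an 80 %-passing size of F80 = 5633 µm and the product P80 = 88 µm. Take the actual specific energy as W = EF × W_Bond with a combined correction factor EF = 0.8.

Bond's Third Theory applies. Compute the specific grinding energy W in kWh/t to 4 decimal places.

W = 10 Wi (P80^-0.5 − F80^-0.5)
1/√88 = 0.106600;  1/√5633 = 0.013324
W = 10·13.5·(0.106600 − 0.013324) = 12.5923 kWh/t
Apply correction: 12.5923 × 0.8 = 10.0739 kWh/t

W = 10.0739 kWh/t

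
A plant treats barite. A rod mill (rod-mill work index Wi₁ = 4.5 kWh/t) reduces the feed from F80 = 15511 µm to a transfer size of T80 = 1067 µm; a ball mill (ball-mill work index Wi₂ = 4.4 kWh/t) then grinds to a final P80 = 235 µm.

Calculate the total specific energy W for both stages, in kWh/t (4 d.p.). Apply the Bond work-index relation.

W = 2.5395 kWh/t

W = 10 Wi (1/√P80 − 1/√F80)  [Bond]
Stage 1 (15511→1067 µm, Wi₁=4.5): W₁ = 10·4.5·(0.030614 − 0.008029) = 1.0163 kWh/t
Stage 2 (1067→235 µm, Wi₂=4.4): W₂ = 10·4.4·(0.065233 − 0.030614) = 1.5232 kWh/t
W = W₁ + W₂ = 1.0163 + 1.5232 = 2.5395 kWh/t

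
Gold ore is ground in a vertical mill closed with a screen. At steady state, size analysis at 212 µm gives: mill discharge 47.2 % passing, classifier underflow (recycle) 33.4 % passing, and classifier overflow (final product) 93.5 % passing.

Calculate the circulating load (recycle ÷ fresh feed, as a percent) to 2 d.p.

Let r = R/F. Size balance at 212 µm:
Fd + Rd = Ru + Fo ⇒ R/F = (o−d)/(d−u)
r = (93.5 − 47.2)/(47.2 − 33.4) = 46.3/13.8 = 3.3551
CL = 100·r = 335.51 %

CL = 335.51 %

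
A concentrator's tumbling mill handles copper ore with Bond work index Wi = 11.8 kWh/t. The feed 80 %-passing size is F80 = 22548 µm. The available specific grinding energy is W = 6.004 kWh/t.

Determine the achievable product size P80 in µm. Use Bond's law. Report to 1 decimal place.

P80 = 302.0 µm

Bond: W = 10·Wi·(1/√P80 − 1/√F80)
P80^(−½) = W/(10 Wi) + F80^(−½)
  = 6.0040/(10·11.8) + 1/√22548 = 0.050881 + 0.006660 = 0.057541
P80 = (1/0.057541)² = 17.3789² = 302.03 µm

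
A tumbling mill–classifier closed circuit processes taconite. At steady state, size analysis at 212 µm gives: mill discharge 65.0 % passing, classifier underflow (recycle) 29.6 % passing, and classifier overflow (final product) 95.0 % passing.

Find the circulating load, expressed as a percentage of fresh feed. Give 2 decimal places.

Classifier node, passing 212 µm:
Fd + Rd = Ru + Fo ⇒ R/F = (o−d)/(d−u)
r = (95.0 − 65.0)/(65.0 − 29.6) = 30.0/35.4 = 0.8475
CL = 100·r = 84.75 %

CL = 84.75 %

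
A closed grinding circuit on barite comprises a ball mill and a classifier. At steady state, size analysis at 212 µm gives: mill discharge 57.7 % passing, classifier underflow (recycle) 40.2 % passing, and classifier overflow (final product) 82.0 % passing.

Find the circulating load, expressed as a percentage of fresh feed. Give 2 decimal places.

CL = 138.86 %

Let r = R/F. Size balance at 212 µm:
Fd + Rd = Ru + Fo ⇒ R/F = (o−d)/(d−u)
r = (82.0 − 57.7)/(57.7 − 40.2) = 24.3/17.5 = 1.3886
CL = 100·r = 138.86 %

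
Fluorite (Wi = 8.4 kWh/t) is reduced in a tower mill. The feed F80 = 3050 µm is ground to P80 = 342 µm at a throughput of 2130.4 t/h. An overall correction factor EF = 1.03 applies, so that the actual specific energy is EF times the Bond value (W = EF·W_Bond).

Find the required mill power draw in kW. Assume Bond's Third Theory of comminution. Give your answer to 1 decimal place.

W = 10 Wi (P80^-0.5 − F80^-0.5)
W = 10·8.4·(1/√342 − 1/√3050) = 10·8.4·(0.035967) = 3.0212 kWh/t
With EF = 1.03: W = 3.0212·1.03 = 3.1118 kWh/t
P_mill = W·ṁ = 3.1118·2130.4 = 6629.5 kW

P = 6629.5 kW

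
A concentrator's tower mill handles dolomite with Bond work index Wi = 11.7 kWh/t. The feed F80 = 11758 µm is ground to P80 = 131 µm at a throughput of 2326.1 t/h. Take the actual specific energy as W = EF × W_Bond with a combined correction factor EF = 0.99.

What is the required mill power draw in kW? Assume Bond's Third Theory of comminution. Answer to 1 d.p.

P = 21055.6 kW

W = 10 Wi (P80^-0.5 − F80^-0.5)
W = 10·11.7·(1/√131 − 1/√11758) = 10·11.7·(0.078148) = 9.1433 kWh/t
Corrected W = EF·W_Bond = 0.99·9.1433 = 9.0519 kWh/t
P_mill = W·ṁ = 9.0519·2326.1 = 21055.6 kW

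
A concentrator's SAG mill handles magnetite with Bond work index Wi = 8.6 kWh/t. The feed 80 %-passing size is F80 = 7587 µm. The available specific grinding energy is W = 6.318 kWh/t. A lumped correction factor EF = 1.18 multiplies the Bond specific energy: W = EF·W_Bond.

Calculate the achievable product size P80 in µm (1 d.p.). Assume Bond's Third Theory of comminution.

P80 = 183.9 µm

W = 10·Wi·(P80^(-½) − F80^(-½))
W_Bond = W / EF = 6.318 / 1.18 = 5.3542 kWh/t
⇒ 1/√P80 = W_Bond/(10·Wi) + 1/√F80
  = 5.3542/(10·8.6) + 1/√7587 = 0.062259 + 0.011481 = 0.073739
P80 = (1/0.073739)² = 13.5613² = 183.91 µm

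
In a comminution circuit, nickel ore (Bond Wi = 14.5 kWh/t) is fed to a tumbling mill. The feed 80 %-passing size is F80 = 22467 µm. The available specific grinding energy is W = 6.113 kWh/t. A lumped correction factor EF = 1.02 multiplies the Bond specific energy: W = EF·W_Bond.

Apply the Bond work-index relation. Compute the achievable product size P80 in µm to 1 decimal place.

W = 10 Wi (1/√P80 − 1/√F80)  [Bond]
W_Bond = W / EF = 6.113 / 1.02 = 5.9931 kWh/t
1/√P80 = 1/√F80 + W_Bond/(10·Wi)
  = 5.9931/(10·14.5) + 1/√22467 = 0.041332 + 0.006672 = 0.048004
P80 = (1/0.048004)² = 20.8318² = 433.96 µm

P80 = 434.0 µm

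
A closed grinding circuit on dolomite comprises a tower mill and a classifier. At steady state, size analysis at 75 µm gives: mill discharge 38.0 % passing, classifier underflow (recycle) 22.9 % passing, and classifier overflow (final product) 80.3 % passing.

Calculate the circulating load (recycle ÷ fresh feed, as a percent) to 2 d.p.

Let r = R/F. Size balance at 75 µm:
d + r·d = r·u + o → r(d−u) = o−d
r = (80.3 − 38.0)/(38.0 − 22.9) = 42.3/15.1 = 2.8013
CL = 100·r = 280.13 %

CL = 280.13 %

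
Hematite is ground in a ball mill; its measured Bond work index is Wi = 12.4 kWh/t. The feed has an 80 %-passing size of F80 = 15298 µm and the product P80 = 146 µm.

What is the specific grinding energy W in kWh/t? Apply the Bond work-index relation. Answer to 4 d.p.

Bond: W = 10·Wi·(1/√P80 − 1/√F80)
1/√146 = 0.082761;  1/√15298 = 0.008085
W = 10·12.4·(0.082761 − 0.008085) = 9.2598 kWh/t

W = 9.2598 kWh/t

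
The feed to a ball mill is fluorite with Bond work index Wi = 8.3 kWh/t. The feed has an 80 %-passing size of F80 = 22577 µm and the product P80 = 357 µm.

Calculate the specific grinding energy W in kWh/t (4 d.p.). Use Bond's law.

W = 3.8404 kWh/t

W_Bond = 10·Wi·(1/√P₈₀ − 1/√F₈₀)
1/√357 = 0.052926;  1/√22577 = 0.006655
W = 10·8.3·(0.052926 − 0.006655) = 3.8404 kWh/t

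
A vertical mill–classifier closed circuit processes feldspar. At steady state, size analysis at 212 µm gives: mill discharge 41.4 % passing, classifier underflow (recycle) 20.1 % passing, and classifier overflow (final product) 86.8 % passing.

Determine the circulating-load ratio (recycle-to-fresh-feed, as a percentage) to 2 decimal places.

Classifier node, passing 212 µm:
d + r·d = r·u + o → r(d−u) = o−d
r = (86.8 − 41.4)/(41.4 − 20.1) = 45.4/21.3 = 2.1315
CL = 100·r = 213.15 %

CL = 213.15 %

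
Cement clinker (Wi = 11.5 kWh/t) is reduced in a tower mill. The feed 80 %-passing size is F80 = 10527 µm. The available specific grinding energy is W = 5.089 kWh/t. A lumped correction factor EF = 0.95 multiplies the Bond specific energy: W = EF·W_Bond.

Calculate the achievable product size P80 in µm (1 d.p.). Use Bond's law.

Bond: W = 10·Wi·(1/√P80 − 1/√F80)
W_Bond = W / EF = 5.089 / 0.95 = 5.3568 kWh/t
P80^(−½) = W_Bond/(10 Wi) + F80^(−½)
  = 5.3568/(10·11.5) + 1/√10527 = 0.046581 + 0.009746 = 0.056328
P80 = (1/0.056328)² = 17.7533² = 315.18 µm

P80 = 315.2 µm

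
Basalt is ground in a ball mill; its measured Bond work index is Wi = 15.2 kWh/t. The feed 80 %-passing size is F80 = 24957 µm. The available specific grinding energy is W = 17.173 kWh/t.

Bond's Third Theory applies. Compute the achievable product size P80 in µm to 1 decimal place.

P80 = 70.2 µm

W = 10·Wi·[P80^(−½) − F80^(−½)]
⇒ 1/√P80 = W/(10 Wi) + 1/√F80
  = 17.1730/(10·15.2) + 1/√24957 = 0.112980 + 0.006330 = 0.119310
P80 = (1/0.119310)² = 8.3815² = 70.25 µm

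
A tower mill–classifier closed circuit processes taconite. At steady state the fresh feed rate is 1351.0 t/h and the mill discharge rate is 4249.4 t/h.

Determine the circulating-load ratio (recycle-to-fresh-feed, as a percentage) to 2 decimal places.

M = F + R at steady state, so:
R = M − F = 4249.4 − 1351.0 = 2898.4 t/h
CL = 100·R/F = 100·2898.4/1351.0 = 214.54 %

CL = 214.54 %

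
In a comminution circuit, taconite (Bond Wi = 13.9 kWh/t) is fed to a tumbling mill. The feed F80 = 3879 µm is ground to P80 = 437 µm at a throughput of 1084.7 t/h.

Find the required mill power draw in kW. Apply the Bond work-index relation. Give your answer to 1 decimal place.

W = 10·Wi·(P80^(-½) − F80^(-½))
W = 10·13.9·(1/√437 − 1/√3879) = 10·13.9·(0.031780) = 4.4175 kWh/t
P = W·T = 4.4175·1084.7 = 4791.6 kW

P = 4791.6 kW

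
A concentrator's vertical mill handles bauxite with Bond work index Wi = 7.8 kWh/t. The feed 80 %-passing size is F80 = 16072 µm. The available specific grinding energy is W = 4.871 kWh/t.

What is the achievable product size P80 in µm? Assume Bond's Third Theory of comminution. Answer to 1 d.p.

Bond: W = 10·Wi·(1/√P80 − 1/√F80)
P80^(−½) = W/(10 Wi) + F80^(−½)
  = 4.8710/(10·7.8) + 1/√16072 = 0.062449 + 0.007888 = 0.070337
P80 = (1/0.070337)² = 14.2173² = 202.13 µm

P80 = 202.1 µm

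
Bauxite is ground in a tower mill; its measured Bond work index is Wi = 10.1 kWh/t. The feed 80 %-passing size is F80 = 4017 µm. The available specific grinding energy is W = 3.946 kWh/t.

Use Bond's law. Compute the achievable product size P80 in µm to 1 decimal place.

W = 10·Wi·[P80^(−½) − F80^(−½)]
1/√P80 = 1/√F80 + W/(10·Wi)
  = 3.9460/(10·10.1) + 1/√4017 = 0.039069 + 0.015778 = 0.054847
P80 = (1/0.054847)² = 18.2325² = 332.42 µm

P80 = 332.4 µm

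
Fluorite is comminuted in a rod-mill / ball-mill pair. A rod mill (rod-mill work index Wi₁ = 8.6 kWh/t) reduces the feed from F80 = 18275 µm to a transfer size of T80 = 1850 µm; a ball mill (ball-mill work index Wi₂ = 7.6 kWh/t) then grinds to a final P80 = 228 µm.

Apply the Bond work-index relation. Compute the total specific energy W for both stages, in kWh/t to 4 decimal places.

W = 4.6296 kWh/t

W_Bond = 10·Wi·(1/√P₈₀ − 1/√F₈₀)
Stage 1 (18275→1850 µm, Wi₁=8.6): W₁ = 10·8.6·(0.023250 − 0.007397) = 1.3633 kWh/t
Stage 2 (1850→228 µm, Wi₂=7.6): W₂ = 10·7.6·(0.066227 − 0.023250) = 3.2663 kWh/t
W = W₁ + W₂ = 1.3633 + 3.2663 = 4.6296 kWh/t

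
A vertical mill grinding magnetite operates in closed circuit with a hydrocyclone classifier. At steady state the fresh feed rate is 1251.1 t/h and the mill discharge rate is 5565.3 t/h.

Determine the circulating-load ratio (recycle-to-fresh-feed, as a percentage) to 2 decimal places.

Steady state: M = F + R.
R = M − F = 5565.3 − 1251.1 = 4314.2 t/h
CL = 100·R/F = 100·4314.2/1251.1 = 344.83 %

CL = 344.83 %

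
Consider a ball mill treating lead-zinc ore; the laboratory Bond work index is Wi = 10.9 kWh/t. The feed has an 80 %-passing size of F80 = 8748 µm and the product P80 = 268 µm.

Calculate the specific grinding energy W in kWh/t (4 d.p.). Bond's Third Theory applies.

W = 10 Wi (1/√P80 − 1/√F80)  [Bond]
1/√268 = 0.061085;  1/√8748 = 0.010692
W = 10·10.9·(0.061085 − 0.010692) = 5.4928 kWh/t

W = 5.4928 kWh/t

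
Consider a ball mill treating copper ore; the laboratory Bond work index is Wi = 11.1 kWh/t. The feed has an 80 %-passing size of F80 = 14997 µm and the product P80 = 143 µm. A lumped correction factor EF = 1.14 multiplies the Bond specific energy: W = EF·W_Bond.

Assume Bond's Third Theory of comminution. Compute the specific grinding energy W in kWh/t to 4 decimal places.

W = 10·Wi·(P80^(-½) − F80^(-½))
1/√143 = 0.083624;  1/√14997 = 0.008166
W = 10·11.1·(0.083624 − 0.008166) = 8.3759 kWh/t
With EF = 1.14: W = 8.3759·1.14 = 9.5485 kWh/t

W = 9.5485 kWh/t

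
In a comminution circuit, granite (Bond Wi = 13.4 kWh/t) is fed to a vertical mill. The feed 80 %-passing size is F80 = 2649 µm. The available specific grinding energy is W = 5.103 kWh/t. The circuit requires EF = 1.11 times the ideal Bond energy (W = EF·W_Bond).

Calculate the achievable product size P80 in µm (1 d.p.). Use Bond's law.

W = 10 Wi (1/√P80 − 1/√F80)  [Bond]
W_Bond = W / EF = 5.103 / 1.11 = 4.5973 kWh/t
⇒ 1/√P80 = W_Bond/(10·Wi) + 1/√F80
  = 4.5973/(10·13.4) + 1/√2649 = 0.034308 + 0.019429 = 0.053738
P80 = (1/0.053738)² = 18.6090² = 346.29 µm

P80 = 346.3 µm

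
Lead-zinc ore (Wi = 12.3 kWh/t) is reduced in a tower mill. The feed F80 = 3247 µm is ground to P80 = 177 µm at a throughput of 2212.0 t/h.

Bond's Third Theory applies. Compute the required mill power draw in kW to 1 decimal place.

P = 15675.8 kW

W = 10·Wi·[P80^(−½) − F80^(−½)]
W = 10·12.3·(1/√177 − 1/√3247) = 10·12.3·(0.057615) = 7.0867 kWh/t
Power = W × throughput = 7.0867 kWh/t × 2212.0 t/h = 15675.8 kW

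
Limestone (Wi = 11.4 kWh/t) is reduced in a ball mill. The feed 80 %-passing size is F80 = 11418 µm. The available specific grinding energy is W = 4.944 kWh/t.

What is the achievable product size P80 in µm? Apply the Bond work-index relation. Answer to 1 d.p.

P80 = 359.7 µm

W = 10 Wi (P80^-0.5 − F80^-0.5)
1/√P80 = 1/√F80 + W/(10·Wi)
  = 4.9440/(10·11.4) + 1/√11418 = 0.043368 + 0.009358 = 0.052727
P80 = (1/0.052727)² = 18.9657² = 359.70 µm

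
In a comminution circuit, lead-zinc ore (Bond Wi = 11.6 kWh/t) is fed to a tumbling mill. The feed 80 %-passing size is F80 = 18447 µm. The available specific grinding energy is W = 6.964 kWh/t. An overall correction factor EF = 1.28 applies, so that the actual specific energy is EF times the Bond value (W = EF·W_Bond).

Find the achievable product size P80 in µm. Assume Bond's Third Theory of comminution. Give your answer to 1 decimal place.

P80 = 339.6 µm

Bond:  W = 10 Wi (1/√P − 1/√F)
W_Bond = W / EF = 6.964 / 1.28 = 5.4406 kWh/t
⇒ 1/√P80 = W_Bond/(10·Wi) + 1/√F80
  = 5.4406/(10·11.6) + 1/√18447 = 0.046902 + 0.007363 = 0.054265
P80 = (1/0.054265)² = 18.4282² = 339.60 µm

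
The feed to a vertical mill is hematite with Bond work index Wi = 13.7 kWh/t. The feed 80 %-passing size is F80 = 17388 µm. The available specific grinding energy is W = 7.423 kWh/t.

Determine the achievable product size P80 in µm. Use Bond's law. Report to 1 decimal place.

Bond:  W = 10 Wi (1/√P − 1/√F)
1/√P80 = 1/√F80 + W/(10·Wi)
  = 7.4230/(10·13.7) + 1/√17388 = 0.054182 + 0.007584 = 0.061766
P80 = (1/0.061766)² = 16.1901² = 262.12 µm

P80 = 262.1 µm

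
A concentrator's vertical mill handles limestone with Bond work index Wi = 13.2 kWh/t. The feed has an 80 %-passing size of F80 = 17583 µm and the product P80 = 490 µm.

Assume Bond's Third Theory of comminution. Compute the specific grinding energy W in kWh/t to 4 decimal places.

W = 10·Wi·[P80^(−½) − F80^(−½)]
1/√490 = 0.045175;  1/√17583 = 0.007541
W = 10·13.2·(0.045175 − 0.007541) = 4.9677 kWh/t

W = 4.9677 kWh/t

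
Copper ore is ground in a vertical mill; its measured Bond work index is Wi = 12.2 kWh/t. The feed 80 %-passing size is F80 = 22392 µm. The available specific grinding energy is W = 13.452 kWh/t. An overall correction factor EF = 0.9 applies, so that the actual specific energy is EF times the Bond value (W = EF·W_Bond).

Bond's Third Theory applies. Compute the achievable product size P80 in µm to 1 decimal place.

P80 = 59.9 µm

Bond:  W = 10 Wi (1/√P − 1/√F)
W_Bond = W / EF = 13.452 / 0.9 = 14.9467 kWh/t
P80^(−½) = W_Bond/(10 Wi) + F80^(−½)
  = 14.9467/(10·12.2) + 1/√22392 = 0.122514 + 0.006683 = 0.129196
P80 = (1/0.129196)² = 7.7402² = 59.91 µm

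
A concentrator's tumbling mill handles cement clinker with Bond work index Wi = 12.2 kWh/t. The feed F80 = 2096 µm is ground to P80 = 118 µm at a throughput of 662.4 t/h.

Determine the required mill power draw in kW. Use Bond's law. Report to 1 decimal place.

W = 10·Wi·[P80^(−½) − F80^(−½)]
W = 10·12.2·(1/√118 − 1/√2096) = 10·12.2·(0.070215) = 8.5662 kWh/t
P_mill = W·ṁ = 8.5662·662.4 = 5674.3 kW

P = 5674.3 kW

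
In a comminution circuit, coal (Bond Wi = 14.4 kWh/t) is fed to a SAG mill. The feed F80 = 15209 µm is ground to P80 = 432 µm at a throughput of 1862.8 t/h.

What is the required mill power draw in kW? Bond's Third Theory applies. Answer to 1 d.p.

Bond: W = 10·Wi·(1/√P80 − 1/√F80)
W = 10·14.4·(1/√432 − 1/√15209) = 10·14.4·(0.040004) = 5.7606 kWh/t
P = W·T = 5.7606·1862.8 = 10730.8 kW

P = 10730.8 kW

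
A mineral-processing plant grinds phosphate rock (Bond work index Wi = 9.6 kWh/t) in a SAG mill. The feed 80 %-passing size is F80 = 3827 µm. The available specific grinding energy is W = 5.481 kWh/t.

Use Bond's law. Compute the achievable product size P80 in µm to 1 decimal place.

W = 10 Wi (1/√P80 − 1/√F80)  [Bond]
P80^(−½) = W/(10 Wi) + F80^(−½)
  = 5.4810/(10·9.6) + 1/√3827 = 0.057094 + 0.016165 = 0.073259
P80 = (1/0.073259)² = 13.6503² = 186.33 µm

P80 = 186.3 µm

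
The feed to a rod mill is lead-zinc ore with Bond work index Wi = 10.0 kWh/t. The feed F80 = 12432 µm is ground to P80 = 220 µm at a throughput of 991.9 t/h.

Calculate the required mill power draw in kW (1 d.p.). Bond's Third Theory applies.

P = 5797.8 kW

W_Bond = 10·Wi·(1/√P₈₀ − 1/√F₈₀)
W = 10·10.0·(1/√220 − 1/√12432) = 10·10.0·(0.058451) = 5.8451 kWh/t
Power = W × throughput = 5.8451 kWh/t × 991.9 t/h = 5797.8 kW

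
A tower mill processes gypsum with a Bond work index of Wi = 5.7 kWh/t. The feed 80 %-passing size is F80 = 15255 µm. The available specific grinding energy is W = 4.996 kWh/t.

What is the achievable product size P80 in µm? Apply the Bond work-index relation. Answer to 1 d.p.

W = 10 Wi (P80^-0.5 − F80^-0.5)
⇒ 1/√P80 = W/(10·Wi) + 1/√F80
  = 4.9960/(10·5.7) + 1/√15255 = 0.087649 + 0.008096 = 0.095746
P80 = (1/0.095746)² = 10.4443² = 109.08 µm

P80 = 109.1 µm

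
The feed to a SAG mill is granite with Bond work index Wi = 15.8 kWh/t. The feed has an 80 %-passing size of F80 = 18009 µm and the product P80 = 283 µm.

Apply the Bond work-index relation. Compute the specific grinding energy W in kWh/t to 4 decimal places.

W = 10·Wi·(P80^(-½) − F80^(-½))
1/√283 = 0.059444;  1/√18009 = 0.007452
W = 10·15.8·(0.059444 − 0.007452) = 8.2148 kWh/t

W = 8.2148 kWh/t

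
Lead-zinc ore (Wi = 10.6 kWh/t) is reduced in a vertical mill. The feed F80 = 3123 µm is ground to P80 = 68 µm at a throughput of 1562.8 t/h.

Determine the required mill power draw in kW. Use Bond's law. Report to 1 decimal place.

W_Bond = 10·Wi·(1/√P₈₀ − 1/√F₈₀)
W = 10·10.6·(1/√68 − 1/√3123) = 10·10.6·(0.103374) = 10.9576 kWh/t
Mill draw = 10.9576 × 1562.8 = 17124.5 kW

P = 17124.5 kW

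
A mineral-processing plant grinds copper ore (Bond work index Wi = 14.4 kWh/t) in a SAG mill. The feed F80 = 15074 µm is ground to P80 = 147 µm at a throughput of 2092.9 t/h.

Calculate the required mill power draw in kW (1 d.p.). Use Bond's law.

Bond: W = 10·Wi·(1/√P80 − 1/√F80)
W = 10·14.4·(1/√147 − 1/√15074) = 10·14.4·(0.074334) = 10.7041 kWh/t
P_mill = W·ṁ = 10.7041·2092.9 = 22402.5 kW

P = 22402.5 kW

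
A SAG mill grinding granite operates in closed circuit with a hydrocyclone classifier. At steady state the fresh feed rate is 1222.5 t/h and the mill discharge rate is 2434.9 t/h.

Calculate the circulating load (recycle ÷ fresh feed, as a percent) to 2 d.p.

CL = 99.17 %

M = F + R at steady state, so:
R = M − F = 2434.9 − 1222.5 = 1212.4 t/h
CL = 100·R/F = 100·1212.4/1222.5 = 99.17 %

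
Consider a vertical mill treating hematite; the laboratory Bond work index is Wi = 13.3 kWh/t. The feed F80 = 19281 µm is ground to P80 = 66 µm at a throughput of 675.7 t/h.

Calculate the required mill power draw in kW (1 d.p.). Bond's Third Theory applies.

Bond: W = 10·Wi·(1/√P80 − 1/√F80)
W = 10·13.3·(1/√66 − 1/√19281) = 10·13.3·(0.115890) = 15.4133 kWh/t
Mill draw = 15.4133 × 675.7 = 10414.8 kW

P = 10414.8 kW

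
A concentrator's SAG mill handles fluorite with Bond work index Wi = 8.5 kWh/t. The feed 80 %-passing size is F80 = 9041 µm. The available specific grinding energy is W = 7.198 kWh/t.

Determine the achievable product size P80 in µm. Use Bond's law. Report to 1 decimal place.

W = 10 Wi (1/√P80 − 1/√F80)  [Bond]
1/√P80 = 1/√F80 + W/(10·Wi)
  = 7.1980/(10·8.5) + 1/√9041 = 0.084682 + 0.010517 = 0.095199
P80 = (1/0.095199)² = 10.5043² = 110.34 µm

P80 = 110.3 µm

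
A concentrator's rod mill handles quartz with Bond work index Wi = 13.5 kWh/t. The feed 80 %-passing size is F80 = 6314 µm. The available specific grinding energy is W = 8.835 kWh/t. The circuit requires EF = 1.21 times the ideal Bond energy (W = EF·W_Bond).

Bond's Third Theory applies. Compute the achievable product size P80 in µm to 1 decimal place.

W_Bond = 10·Wi·(1/√P₈₀ − 1/√F₈₀)
W_Bond = W / EF = 8.835 / 1.21 = 7.3017 kWh/t
1/√P80 = 1/√F80 + W_Bond/(10·Wi)
  = 7.3017/(10·13.5) + 1/√6314 = 0.054086 + 0.012585 = 0.066671
P80 = (1/0.066671)² = 14.9990² = 224.97 µm

P80 = 225.0 µm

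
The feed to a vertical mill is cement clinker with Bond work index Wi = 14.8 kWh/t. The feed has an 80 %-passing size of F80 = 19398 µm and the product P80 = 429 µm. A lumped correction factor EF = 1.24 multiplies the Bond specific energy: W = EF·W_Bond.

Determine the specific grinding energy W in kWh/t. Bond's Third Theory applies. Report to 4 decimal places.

W = 7.5428 kWh/t

W = 10·Wi·[P80^(−½) − F80^(−½)]
1/√429 = 0.048280;  1/√19398 = 0.007180
W = 10·14.8·(0.048280 − 0.007180) = 6.0829 kWh/t
Corrected W = EF·W_Bond = 1.24·6.0829 = 7.5428 kWh/t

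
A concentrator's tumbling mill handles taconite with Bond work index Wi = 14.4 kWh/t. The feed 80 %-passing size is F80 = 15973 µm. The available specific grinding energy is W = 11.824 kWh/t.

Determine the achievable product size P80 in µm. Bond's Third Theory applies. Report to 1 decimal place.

Bond:  W = 10 Wi (1/√P − 1/√F)
⇒ 1/√P80 = W/(10 Wi) + 1/√F80
  = 11.8240/(10·14.4) + 1/√15973 = 0.082111 + 0.007912 = 0.090023
P80 = (1/0.090023)² = 11.1082² = 123.39 µm

P80 = 123.4 µm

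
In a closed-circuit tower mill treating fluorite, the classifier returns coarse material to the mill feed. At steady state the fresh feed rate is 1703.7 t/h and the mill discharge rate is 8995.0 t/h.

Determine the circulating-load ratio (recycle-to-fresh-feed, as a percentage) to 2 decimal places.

CL = 427.97 %

Discharge = new feed + return, hence
R = M − F = 8995.0 − 1703.7 = 7291.3 t/h
CL = 100·R/F = 100·7291.3/1703.7 = 427.97 %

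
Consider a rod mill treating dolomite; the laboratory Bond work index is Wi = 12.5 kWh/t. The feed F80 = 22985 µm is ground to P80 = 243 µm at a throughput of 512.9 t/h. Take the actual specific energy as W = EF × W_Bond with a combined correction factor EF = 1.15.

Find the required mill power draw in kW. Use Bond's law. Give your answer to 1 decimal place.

Bond: W = 10·Wi·(1/√P80 − 1/√F80)
W = 10·12.5·(1/√243 − 1/√22985) = 10·12.5·(0.057554) = 7.1943 kWh/t
W_actual = 1.15 × 7.1943 = 8.2734 kWh/t
P = W·T = 8.2734·512.9 = 4243.4 kW

P = 4243.4 kW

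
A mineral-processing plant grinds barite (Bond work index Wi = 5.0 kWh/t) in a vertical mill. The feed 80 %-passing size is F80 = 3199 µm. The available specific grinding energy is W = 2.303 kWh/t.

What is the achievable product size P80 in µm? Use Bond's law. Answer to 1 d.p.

Bond:  W = 10 Wi (1/√P − 1/√F)
1/√P80 = 1/√F80 + W/(10·Wi)
  = 2.3030/(10·5.0) + 1/√3199 = 0.046060 + 0.017680 = 0.063740
P80 = (1/0.063740)² = 15.6886² = 246.13 µm

P80 = 246.1 µm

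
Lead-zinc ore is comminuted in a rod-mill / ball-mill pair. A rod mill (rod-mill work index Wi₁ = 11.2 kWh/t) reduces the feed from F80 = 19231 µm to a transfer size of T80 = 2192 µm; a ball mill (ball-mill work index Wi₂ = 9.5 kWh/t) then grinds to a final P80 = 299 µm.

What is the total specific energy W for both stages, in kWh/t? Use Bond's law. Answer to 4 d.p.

W = 10 Wi (1/√P80 − 1/√F80)  [Bond]
Stage 1 (19231→2192 µm, Wi₁=11.2): W₁ = 10·11.2·(0.021359 − 0.007211) = 1.5846 kWh/t
Stage 2 (2192→299 µm, Wi₂=9.5): W₂ = 10·9.5·(0.057831 − 0.021359) = 3.4649 kWh/t
W = W₁ + W₂ = 1.5846 + 3.4649 = 5.0495 kWh/t

W = 5.0495 kWh/t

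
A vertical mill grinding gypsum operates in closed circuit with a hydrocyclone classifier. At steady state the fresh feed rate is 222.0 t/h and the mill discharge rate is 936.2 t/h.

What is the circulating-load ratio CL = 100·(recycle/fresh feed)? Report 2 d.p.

CL = 321.71 %

Discharge = new feed + return, hence
R = M − F = 936.2 − 222.0 = 714.2 t/h
CL = 100·R/F = 100·714.2/222.0 = 321.71 %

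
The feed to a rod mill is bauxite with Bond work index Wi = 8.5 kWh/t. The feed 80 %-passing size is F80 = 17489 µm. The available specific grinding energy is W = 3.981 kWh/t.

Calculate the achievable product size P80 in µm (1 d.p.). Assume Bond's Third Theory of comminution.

W = 10 Wi / √P80 − 10 Wi / √F80
P80^-0.5 = F80^-0.5 + W/(10 Wi)
  = 3.9810/(10·8.5) + 1/√17489 = 0.046835 + 0.007562 = 0.054397
P80 = (1/0.054397)² = 18.3834² = 337.95 µm

P80 = 337.9 µm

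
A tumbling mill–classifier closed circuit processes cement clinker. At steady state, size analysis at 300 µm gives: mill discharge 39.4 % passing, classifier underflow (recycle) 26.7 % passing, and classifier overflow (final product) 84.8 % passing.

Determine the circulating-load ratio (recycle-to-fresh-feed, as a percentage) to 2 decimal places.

CL = 357.48 %

Let r = R/F. Size balance at 300 µm:
(1+r)·d = r·u + o ⇒ r = (o−d)/(d−u)
r = (84.8 − 39.4)/(39.4 − 26.7) = 45.4/12.7 = 3.5748
CL = 100·r = 357.48 %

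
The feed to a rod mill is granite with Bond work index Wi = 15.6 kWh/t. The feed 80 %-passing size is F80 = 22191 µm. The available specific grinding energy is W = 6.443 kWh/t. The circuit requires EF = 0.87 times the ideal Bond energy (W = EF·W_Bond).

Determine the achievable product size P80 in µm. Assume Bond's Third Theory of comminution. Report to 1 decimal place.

W = 10 Wi (P80^-0.5 − F80^-0.5)
W_Bond = W / EF = 6.443 / 0.87 = 7.4057 kWh/t
P80^(−½) = W_Bond/(10 Wi) + F80^(−½)
  = 7.4057/(10·15.6) + 1/√22191 = 0.047473 + 0.006713 = 0.054186
P80 = (1/0.054186)² = 18.4551² = 340.59 µm

P80 = 340.6 µm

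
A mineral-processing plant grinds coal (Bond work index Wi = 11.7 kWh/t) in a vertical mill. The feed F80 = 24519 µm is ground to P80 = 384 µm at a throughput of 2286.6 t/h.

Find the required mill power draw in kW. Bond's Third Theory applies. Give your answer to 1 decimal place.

P = 11943.9 kW

W = 10 Wi (P80^-0.5 − F80^-0.5)
W = 10·11.7·(1/√384 − 1/√24519) = 10·11.7·(0.044645) = 5.2234 kWh/t
Mill draw = 5.2234 × 2286.6 = 11943.9 kW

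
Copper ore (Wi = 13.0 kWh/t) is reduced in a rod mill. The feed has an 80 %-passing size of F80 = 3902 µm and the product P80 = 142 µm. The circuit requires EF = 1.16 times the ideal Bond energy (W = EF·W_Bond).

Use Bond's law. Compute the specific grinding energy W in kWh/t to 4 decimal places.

W = 10.2407 kWh/t

Bond: W = 10·Wi·(1/√P80 − 1/√F80)
1/√142 = 0.083918;  1/√3902 = 0.016009
W = 10·13.0·(0.083918 − 0.016009) = 8.8282 kWh/t
Apply correction: 8.8282 × 1.16 = 10.2407 kWh/t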